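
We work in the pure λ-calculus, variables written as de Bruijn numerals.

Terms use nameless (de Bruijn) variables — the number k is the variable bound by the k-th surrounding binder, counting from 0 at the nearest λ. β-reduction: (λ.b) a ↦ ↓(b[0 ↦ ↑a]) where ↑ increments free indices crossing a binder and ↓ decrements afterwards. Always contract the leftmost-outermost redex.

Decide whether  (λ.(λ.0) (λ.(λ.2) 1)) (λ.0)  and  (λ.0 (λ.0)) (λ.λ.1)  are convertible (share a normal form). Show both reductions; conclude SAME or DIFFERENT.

Answer: SAME — A ⇓ λ.λ.0, B ⇓ λ.λ.0

Working:
Term A:
  start: (λ.(λ.0) (λ.(λ.2) 1)) (λ.0)
  [1] (λ.0) (λ.(λ.λ.0) (λ.0))
  [2] λ.(λ.λ.0) (λ.0)
  [3] λ.λ.0

Term B:
  start: (λ.0 (λ.0)) (λ.λ.1)
  [1] (λ.λ.1) (λ.0)
  [2] λ.λ.0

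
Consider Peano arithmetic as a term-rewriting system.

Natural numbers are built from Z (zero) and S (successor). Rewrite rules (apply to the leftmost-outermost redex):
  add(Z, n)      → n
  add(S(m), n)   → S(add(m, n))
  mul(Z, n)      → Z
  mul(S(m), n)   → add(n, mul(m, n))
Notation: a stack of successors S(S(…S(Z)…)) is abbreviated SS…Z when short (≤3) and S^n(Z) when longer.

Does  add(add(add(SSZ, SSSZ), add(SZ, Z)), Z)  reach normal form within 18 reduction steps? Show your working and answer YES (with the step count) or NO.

  start: add(add(add(SSZ, SSSZ), add(SZ, Z)), Z)
  →1  add(add(S(add(SZ, SSSZ)), add(SZ, Z)), Z)
  →2  add(S(add(add(SZ, SSSZ), add(SZ, Z))), Z)
  →3  S(add(add(add(SZ, SSSZ), add(SZ, Z)), Z))
  →4  S(add(add(S(add(Z, SSSZ)), add(SZ, Z)), Z))
  →5  S(add(S(add(add(Z, SSSZ), add(SZ, Z))), Z))
  →6  S(S(add(add(add(Z, SSSZ), add(SZ, Z)), Z)))
  →7  S(S(add(add(SSSZ, add(SZ, Z)), Z)))
  →8  S(S(add(S(add(SSZ, add(SZ, Z))), Z)))
  →9  S(S(S(add(add(SSZ, add(SZ, Z)), Z))))
  →10  S(S(S(add(S(add(SZ, add(SZ, Z))), Z))))
  →11  S(S(S(S(add(add(SZ, add(SZ, Z)), Z)))))
  →12  S(S(S(S(add(S(add(Z, add(SZ, Z))), Z)))))
  →13  S(S(S(S(S(add(add(Z, add(SZ, Z)), Z))))))
  →14  S(S(S(S(S(add(add(SZ, Z), Z))))))
  →15  S(S(S(S(S(add(S(add(Z, Z)), Z))))))
  →16  S(S(S(S(S(S(add(add(Z, Z), Z)))))))
  →17  S(S(S(S(S(S(add(Z, Z)))))))
  →18  S^6(Z)

Answer: YES — reaches normal form S^6(Z) in 18 ≤ 18 steps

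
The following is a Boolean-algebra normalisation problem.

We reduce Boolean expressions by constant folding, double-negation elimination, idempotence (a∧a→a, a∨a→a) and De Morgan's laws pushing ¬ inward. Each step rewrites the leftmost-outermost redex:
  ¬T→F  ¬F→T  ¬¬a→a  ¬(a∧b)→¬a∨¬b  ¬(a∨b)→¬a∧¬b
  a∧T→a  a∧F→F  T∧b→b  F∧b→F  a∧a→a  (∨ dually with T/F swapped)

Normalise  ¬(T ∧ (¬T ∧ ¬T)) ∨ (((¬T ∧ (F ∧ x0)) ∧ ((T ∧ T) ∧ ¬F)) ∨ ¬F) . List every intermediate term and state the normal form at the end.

  start: ¬(T ∧ (¬T ∧ ¬T)) ∨ (((¬T ∧ (F ∧ x0)) ∧ ((T ∧ T) ∧ ¬F)) ∨ ¬F)
  [1] (¬T ∨ ¬(¬T ∧ ¬T)) ∨ (((¬T ∧ (F ∧ x0)) ∧ ((T ∧ T) ∧ ¬F)) ∨ ¬F)
  [2] (F ∨ ¬(¬T ∧ ¬T)) ∨ (((¬T ∧ (F ∧ x0)) ∧ ((T ∧ T) ∧ ¬F)) ∨ ¬F)
  [3] ¬(¬T ∧ ¬T) ∨ (((¬T ∧ (F ∧ x0)) ∧ ((T ∧ T) ∧ ¬F)) ∨ ¬F)
  [4] (¬¬T ∨ ¬¬T) ∨ (((¬T ∧ (F ∧ x0)) ∧ ((T ∧ T) ∧ ¬F)) ∨ ¬F)
  [5] ¬¬T ∨ (((¬T ∧ (F ∧ x0)) ∧ ((T ∧ T) ∧ ¬F)) ∨ ¬F)
  [6] T ∨ (((¬T ∧ (F ∧ x0)) ∧ ((T ∧ T) ∧ ¬F)) ∨ ¬F)
  [7] T

Answer: normal form = T  (in 7 steps)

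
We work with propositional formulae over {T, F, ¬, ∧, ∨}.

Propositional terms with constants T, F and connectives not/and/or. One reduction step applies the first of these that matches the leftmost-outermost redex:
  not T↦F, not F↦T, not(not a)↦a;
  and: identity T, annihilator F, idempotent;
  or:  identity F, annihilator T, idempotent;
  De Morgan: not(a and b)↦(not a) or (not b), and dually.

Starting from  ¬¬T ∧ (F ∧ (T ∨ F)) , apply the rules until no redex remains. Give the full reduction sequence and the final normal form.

  start: ¬¬T ∧ (F ∧ (T ∨ F))
  →1  T ∧ (F ∧ (T ∨ F))
  →2  F ∧ (T ∨ F)
  →3  F

Answer: normal form = F  (in 3 steps)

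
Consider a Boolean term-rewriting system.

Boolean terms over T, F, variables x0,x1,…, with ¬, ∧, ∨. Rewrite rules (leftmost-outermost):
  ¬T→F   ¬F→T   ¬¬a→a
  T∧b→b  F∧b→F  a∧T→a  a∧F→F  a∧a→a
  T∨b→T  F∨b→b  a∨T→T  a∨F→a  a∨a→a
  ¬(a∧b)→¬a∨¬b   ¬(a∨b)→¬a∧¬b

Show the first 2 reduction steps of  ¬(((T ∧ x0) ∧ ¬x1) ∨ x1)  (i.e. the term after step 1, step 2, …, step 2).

  start: ¬(((T ∧ x0) ∧ ¬x1) ∨ x1)
  step 1: ¬((T ∧ x0) ∧ ¬x1) ∧ ¬x1
  step 2: (¬(T ∧ x0) ∨ ¬¬x1) ∧ ¬x1

Answer: after 2 steps: (¬(T ∧ x0) ∨ ¬¬x1) ∧ ¬x1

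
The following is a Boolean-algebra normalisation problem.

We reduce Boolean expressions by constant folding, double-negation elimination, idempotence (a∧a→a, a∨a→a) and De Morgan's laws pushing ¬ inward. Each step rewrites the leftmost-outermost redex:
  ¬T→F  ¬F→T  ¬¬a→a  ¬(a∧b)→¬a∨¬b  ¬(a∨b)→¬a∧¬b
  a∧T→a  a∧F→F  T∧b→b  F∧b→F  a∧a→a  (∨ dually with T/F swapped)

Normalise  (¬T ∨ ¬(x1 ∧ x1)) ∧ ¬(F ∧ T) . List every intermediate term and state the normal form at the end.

  start: (¬T ∨ ¬(x1 ∧ x1)) ∧ ¬(F ∧ T)
  [1] (F ∨ ¬(x1 ∧ x1)) ∧ ¬(F ∧ T)
  [2] ¬(x1 ∧ x1) ∧ ¬(F ∧ T)
  [3] (¬x1 ∨ ¬x1) ∧ ¬(F ∧ T)
  [4] ¬x1 ∧ ¬(F ∧ T)
  [5] ¬x1 ∧ (¬F ∨ ¬T)
  [6] ¬x1 ∧ (T ∨ ¬T)
  [7] ¬x1 ∧ T
  [8] ¬x1

Answer: normal form = ¬x1  (in 8 steps)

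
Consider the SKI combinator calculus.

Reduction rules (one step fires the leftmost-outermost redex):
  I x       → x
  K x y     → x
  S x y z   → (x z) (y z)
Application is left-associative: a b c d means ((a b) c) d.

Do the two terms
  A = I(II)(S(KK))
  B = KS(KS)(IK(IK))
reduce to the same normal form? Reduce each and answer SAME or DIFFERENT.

Term A:
  start: I(II)(S(KK))
  →1  II(S(KK))
  →2  I(S(KK))
  →3  S(KK)

Term B:
  start: KS(KS)(IK(IK))
  →1  S(IK(IK))
  →2  S(K(IK))
  →3  S(KK)

Answer: SAME — A ⇓ S(KK), B ⇓ S(KK)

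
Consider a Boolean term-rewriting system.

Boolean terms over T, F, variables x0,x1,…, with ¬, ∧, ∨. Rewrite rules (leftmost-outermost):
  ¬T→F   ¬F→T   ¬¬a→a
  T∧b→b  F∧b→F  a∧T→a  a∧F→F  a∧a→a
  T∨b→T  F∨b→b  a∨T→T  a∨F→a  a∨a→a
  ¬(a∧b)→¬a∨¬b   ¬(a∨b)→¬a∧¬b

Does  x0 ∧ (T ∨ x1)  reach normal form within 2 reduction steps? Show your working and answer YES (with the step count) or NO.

  start: x0 ∧ (T ∨ x1)
  [1] x0 ∧ T
  [2] x0

Answer: YES — reaches normal form x0 in 2 ≤ 2 steps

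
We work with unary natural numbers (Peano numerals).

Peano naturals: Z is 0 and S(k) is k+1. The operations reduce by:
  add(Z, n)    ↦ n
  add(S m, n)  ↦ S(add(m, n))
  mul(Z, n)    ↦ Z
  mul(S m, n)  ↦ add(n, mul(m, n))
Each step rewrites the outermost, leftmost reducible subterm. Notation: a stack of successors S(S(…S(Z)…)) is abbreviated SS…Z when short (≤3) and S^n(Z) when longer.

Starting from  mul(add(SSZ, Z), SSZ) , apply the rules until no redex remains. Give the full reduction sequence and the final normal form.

Answer: normal form = S^4(Z)  (in 12 steps)

Working:
  start: mul(add(SSZ, Z), SSZ)
  [1] mul(S(add(SZ, Z)), SSZ)
  [2] add(SSZ, mul(add(SZ, Z), SSZ))
  [3] S(add(SZ, mul(add(SZ, Z), SSZ)))
  [4] S(S(add(Z, mul(add(SZ, Z), SSZ))))
  [5] S(S(mul(add(SZ, Z), SSZ)))
  [6] S(S(mul(S(add(Z, Z)), SSZ)))
  [7] S(S(add(SSZ, mul(add(Z, Z), SSZ))))
  [8] S(S(S(add(SZ, mul(add(Z, Z), SSZ)))))
  [9] S(S(S(S(add(Z, mul(add(Z, Z), SSZ))))))
  [10] S(S(S(S(mul(add(Z, Z), SSZ)))))
  [11] S(S(S(S(mul(Z, SSZ)))))
  [12] S^4(Z)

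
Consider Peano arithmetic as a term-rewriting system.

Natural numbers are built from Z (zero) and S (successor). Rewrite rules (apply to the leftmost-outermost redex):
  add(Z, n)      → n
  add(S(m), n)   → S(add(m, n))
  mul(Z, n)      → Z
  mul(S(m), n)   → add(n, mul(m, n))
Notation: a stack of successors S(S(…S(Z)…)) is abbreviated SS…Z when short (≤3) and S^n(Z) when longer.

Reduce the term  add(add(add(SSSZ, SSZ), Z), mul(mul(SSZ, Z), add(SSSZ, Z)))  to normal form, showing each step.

  start: add(add(add(SSSZ, SSZ), Z), mul(mul(SSZ, Z), add(SSSZ, Z)))
  →1  add(add(S(add(SSZ, SSZ)), Z), mul(mul(SSZ, Z), add(SSSZ, Z)))
  →2  add(S(add(add(SSZ, SSZ), Z)), mul(mul(SSZ, Z), add(SSSZ, Z)))
  →3  S(add(add(add(SSZ, SSZ), Z), mul(mul(SSZ, Z), add(SSSZ, Z))))
  →4  S(add(add(S(add(SZ, SSZ)), Z), mul(mul(SSZ, Z), add(SSSZ, Z))))
  →5  S(add(S(add(add(SZ, SSZ), Z)), mul(mul(SSZ, Z), add(SSSZ, Z))))
  →6  S(S(add(add(add(SZ, SSZ), Z), mul(mul(SSZ, Z), add(SSSZ, Z)))))
  →7  S(S(add(add(S(add(Z, SSZ)), Z), mul(mul(SSZ, Z), add(SSSZ, Z)))))
  →8  S(S(add(S(add(add(Z, SSZ), Z)), mul(mul(SSZ, Z), add(SSSZ, Z)))))
  →9  S(S(S(add(add(add(Z, SSZ), Z), mul(mul(SSZ, Z), add(SSSZ, Z))))))
  →10  S(S(S(add(add(SSZ, Z), mul(mul(SSZ, Z), add(SSSZ, Z))))))
  →11  S(S(S(add(S(add(SZ, Z)), mul(mul(SSZ, Z), add(SSSZ, Z))))))
  →12  S(S(S(S(add(add(SZ, Z), mul(mul(SSZ, Z), add(SSSZ, Z)))))))
  →13  S(S(S(S(add(S(add(Z, Z)), mul(mul(SSZ, Z), add(SSSZ, Z)))))))
  →14  S(S(S(S(S(add(add(Z, Z), mul(mul(SSZ, Z), add(SSSZ, Z))))))))
  →15  S(S(S(S(S(add(Z, mul(mul(SSZ, Z), add(SSSZ, Z))))))))
  →16  S(S(S(S(S(mul(mul(SSZ, Z), add(SSSZ, Z)))))))
  →17  S(S(S(S(S(mul(add(Z, mul(SZ, Z)), add(SSSZ, Z)))))))
  →18  S(S(S(S(S(mul(mul(SZ, Z), add(SSSZ, Z)))))))
  →19  S(S(S(S(S(mul(add(Z, mul(Z, Z)), add(SSSZ, Z)))))))
  →20  S(S(S(S(S(mul(mul(Z, Z), add(SSSZ, Z)))))))
  →21  S(S(S(S(S(mul(Z, add(SSSZ, Z)))))))
  →22  S^5(Z)

Answer: normal form = S^5(Z)  (in 22 steps)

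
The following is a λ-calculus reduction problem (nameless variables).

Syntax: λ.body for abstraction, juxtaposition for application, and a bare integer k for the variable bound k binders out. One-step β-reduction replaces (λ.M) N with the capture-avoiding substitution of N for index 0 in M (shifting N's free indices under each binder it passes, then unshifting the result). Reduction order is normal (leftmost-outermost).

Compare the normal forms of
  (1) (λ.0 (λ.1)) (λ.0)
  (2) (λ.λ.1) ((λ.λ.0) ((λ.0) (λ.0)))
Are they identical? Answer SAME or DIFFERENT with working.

Answer: SAME — A ⇓ λ.λ.0, B ⇓ λ.λ.0

Derivation:
Term A:
  start: (λ.0 (λ.1)) (λ.0)
  step 1: (λ.0) (λ.λ.0)
  step 2: λ.λ.0

Term B:
  start: (λ.λ.1) ((λ.λ.0) ((λ.0) (λ.0)))
  step 1: λ.(λ.λ.0) ((λ.0) (λ.0))
  step 2: λ.λ.0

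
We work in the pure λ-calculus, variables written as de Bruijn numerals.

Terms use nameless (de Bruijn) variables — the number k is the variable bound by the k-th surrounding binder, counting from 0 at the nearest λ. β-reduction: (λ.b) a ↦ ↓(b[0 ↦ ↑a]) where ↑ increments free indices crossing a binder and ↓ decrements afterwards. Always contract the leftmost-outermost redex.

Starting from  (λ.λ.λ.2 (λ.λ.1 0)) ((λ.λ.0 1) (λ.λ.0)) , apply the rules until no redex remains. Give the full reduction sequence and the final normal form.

Answer: normal form = λ.λ.λ.λ.0  (in 5 steps)

Derivation:
  start: (λ.λ.λ.2 (λ.λ.1 0)) ((λ.λ.0 1) (λ.λ.0))
  [1] λ.λ.(λ.λ.0 1) (λ.λ.0) (λ.λ.1 0)
  [2] λ.λ.(λ.0 (λ.λ.0)) (λ.λ.1 0)
  [3] λ.λ.(λ.λ.1 0) (λ.λ.0)
  [4] λ.λ.λ.(λ.λ.0) 0
  [5] λ.λ.λ.λ.0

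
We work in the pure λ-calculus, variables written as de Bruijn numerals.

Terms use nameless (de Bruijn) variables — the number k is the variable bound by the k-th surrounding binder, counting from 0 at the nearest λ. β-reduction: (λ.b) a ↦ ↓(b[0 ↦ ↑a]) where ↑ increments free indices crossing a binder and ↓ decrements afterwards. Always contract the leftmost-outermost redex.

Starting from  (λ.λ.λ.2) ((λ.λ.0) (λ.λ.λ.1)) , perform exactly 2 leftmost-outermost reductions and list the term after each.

Answer: after 2 steps: λ.λ.λ.0

Working:
  start: (λ.λ.λ.2) ((λ.λ.0) (λ.λ.λ.1))
  [1] λ.λ.(λ.λ.0) (λ.λ.λ.1)
  [2] λ.λ.λ.0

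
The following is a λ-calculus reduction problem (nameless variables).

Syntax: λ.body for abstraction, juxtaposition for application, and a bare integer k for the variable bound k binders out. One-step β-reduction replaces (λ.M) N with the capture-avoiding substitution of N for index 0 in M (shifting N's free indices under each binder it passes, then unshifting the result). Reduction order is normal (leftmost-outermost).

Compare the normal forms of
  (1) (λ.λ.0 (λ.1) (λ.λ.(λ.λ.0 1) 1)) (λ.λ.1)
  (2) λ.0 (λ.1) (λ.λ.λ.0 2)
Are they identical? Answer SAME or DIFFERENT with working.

Term A:
  start: (λ.λ.0 (λ.1) (λ.λ.(λ.λ.0 1) 1)) (λ.λ.1)
  →1  λ.0 (λ.1) (λ.λ.(λ.λ.0 1) 1)
  →2  λ.0 (λ.1) (λ.λ.λ.0 2)

Term B:
  start: λ.0 (λ.1) (λ.λ.λ.0 2)

Answer: SAME — A ⇓ λ.0 (λ.1) (λ.λ.λ.0 2), B ⇓ λ.0 (λ.1) (λ.λ.λ.0 2)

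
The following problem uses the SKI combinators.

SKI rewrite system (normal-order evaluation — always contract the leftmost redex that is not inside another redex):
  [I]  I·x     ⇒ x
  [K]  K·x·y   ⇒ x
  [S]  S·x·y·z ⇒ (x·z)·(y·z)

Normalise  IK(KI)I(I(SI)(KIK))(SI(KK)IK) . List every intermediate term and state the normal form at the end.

  start: IK(KI)I(I(SI)(KIK))(SI(KK)IK)
  →1  K(KI)I(I(SI)(KIK))(SI(KK)IK)
  →2  KI(I(SI)(KIK))(SI(KK)IK)
  →3  I(SI(KK)IK)
  →4  SI(KK)IK
  →5  II(KKI)K
  →6  I(KKI)K
  →7  KKIK
  →8  KK

Answer: normal form = KK  (in 8 steps)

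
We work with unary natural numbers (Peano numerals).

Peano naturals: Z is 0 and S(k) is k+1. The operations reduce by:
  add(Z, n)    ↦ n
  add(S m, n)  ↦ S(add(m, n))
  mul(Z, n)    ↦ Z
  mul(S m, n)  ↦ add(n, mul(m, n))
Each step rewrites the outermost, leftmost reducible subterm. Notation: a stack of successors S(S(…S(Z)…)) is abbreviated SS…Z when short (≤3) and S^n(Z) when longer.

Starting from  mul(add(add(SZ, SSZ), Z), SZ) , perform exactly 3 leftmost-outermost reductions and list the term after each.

Answer: after 3 steps: add(SZ, mul(add(add(Z, SSZ), Z), SZ))

Derivation:
  start: mul(add(add(SZ, SSZ), Z), SZ)
  step 1: mul(add(S(add(Z, SSZ)), Z), SZ)
  step 2: mul(S(add(add(Z, SSZ), Z)), SZ)
  step 3: add(SZ, mul(add(add(Z, SSZ), Z), SZ))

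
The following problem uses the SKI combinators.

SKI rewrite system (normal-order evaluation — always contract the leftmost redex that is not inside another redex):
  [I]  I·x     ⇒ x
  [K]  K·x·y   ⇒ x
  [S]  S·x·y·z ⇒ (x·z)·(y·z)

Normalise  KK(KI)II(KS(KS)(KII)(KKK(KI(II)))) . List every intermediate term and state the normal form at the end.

Answer: normal form = SI(KI)  (in 7 steps)

Working:
  start: KK(KI)II(KS(KS)(KII)(KKK(KI(II))))
  →1  KII(KS(KS)(KII)(KKK(KI(II))))
  →2  I(KS(KS)(KII)(KKK(KI(II))))
  →3  KS(KS)(KII)(KKK(KI(II)))
  →4  S(KII)(KKK(KI(II)))
  →5  SI(KKK(KI(II)))
  →6  SI(K(KI(II)))
  →7  SI(KI)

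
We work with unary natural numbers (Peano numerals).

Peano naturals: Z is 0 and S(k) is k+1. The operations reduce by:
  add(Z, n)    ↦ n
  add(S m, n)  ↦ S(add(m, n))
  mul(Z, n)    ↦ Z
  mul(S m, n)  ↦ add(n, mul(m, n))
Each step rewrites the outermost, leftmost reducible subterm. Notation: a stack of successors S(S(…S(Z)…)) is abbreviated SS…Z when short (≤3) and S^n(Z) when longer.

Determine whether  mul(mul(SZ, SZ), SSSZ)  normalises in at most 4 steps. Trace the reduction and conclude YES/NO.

Answer: NO — after 4 steps the term is S(add(SSZ, mul(add(Z, mul(Z, SZ)), SSSZ))), not yet normal

Derivation:
  start: mul(mul(SZ, SZ), SSSZ)
  [1] mul(add(SZ, mul(Z, SZ)), SSSZ)
  [2] mul(S(add(Z, mul(Z, SZ))), SSSZ)
  [3] add(SSSZ, mul(add(Z, mul(Z, SZ)), SSSZ))
  [4] S(add(SSZ, mul(add(Z, mul(Z, SZ)), SSSZ)))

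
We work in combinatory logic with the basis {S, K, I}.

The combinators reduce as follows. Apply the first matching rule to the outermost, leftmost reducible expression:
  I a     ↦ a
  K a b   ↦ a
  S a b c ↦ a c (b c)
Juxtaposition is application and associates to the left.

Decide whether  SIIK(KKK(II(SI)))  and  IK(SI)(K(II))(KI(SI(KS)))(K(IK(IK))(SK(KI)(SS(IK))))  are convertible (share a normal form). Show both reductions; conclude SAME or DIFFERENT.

Term A:
  start: SIIK(KKK(II(SI)))
  step 1: IK(IK)(KKK(II(SI)))
  step 2: K(IK)(KKK(II(SI)))
  step 3: IK
  step 4: K

Term B:
  start: IK(SI)(K(II))(KI(SI(KS)))(K(IK(IK))(SK(KI)(SS(IK))))
  step 1: K(SI)(K(II))(KI(SI(KS)))(K(IK(IK))(SK(KI)(SS(IK))))
  step 2: SI(KI(SI(KS)))(K(IK(IK))(SK(KI)(SS(IK))))
  step 3: I(K(IK(IK))(SK(KI)(SS(IK))))(KI(SI(KS))(K(IK(IK))(SK(KI)(SS(IK)))))
  step 4: K(IK(IK))(SK(KI)(SS(IK)))(KI(SI(KS))(K(IK(IK))(SK(KI)(SS(IK)))))
  step 5: IK(IK)(KI(SI(KS))(K(IK(IK))(SK(KI)(SS(IK)))))
  step 6: K(IK)(KI(SI(KS))(K(IK(IK))(SK(KI)(SS(IK)))))
  step 7: IK
  step 8: K

Answer: SAME — A ⇓ K, B ⇓ K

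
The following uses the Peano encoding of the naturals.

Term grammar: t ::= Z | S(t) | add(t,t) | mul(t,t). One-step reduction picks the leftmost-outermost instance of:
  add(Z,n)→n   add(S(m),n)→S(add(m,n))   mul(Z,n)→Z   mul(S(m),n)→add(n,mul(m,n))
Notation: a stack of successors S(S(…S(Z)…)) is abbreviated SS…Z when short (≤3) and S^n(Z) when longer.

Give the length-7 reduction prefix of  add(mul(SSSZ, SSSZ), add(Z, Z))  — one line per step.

Answer: after 7 steps: S(S(S(add(add(Z, mul(SSZ, SSSZ)), add(Z, Z)))))

Reduction:
  start: add(mul(SSSZ, SSSZ), add(Z, Z))
  →1  add(add(SSSZ, mul(SSZ, SSSZ)), add(Z, Z))
  →2  add(S(add(SSZ, mul(SSZ, SSSZ))), add(Z, Z))
  →3  S(add(add(SSZ, mul(SSZ, SSSZ)), add(Z, Z)))
  →4  S(add(S(add(SZ, mul(SSZ, SSSZ))), add(Z, Z)))
  →5  S(S(add(add(SZ, mul(SSZ, SSSZ)), add(Z, Z))))
  →6  S(S(add(S(add(Z, mul(SSZ, SSSZ))), add(Z, Z))))
  →7  S(S(S(add(add(Z, mul(SSZ, SSSZ)), add(Z, Z)))))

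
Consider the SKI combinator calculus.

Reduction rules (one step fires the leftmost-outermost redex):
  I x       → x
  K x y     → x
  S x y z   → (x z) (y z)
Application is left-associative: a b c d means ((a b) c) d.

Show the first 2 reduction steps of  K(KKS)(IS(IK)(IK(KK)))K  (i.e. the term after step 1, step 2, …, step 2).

  start: K(KKS)(IS(IK)(IK(KK)))K
  [1] KKSK
  [2] KK

Answer: after 2 steps: KK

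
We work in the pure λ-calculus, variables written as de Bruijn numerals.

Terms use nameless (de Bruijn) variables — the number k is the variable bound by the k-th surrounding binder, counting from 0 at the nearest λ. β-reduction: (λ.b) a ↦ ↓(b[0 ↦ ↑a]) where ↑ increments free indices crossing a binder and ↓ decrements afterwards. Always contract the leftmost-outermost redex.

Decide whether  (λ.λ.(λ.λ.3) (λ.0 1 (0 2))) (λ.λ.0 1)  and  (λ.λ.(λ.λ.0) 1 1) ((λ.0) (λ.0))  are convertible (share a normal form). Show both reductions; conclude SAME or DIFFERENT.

Term A:
  start: (λ.λ.(λ.λ.3) (λ.0 1 (0 2))) (λ.λ.0 1)
  →1  λ.(λ.λ.λ.λ.0 1) (λ.0 1 (0 (λ.λ.0 1)))
  →2  λ.λ.λ.λ.0 1

Term B:
  start: (λ.λ.(λ.λ.0) 1 1) ((λ.0) (λ.0))
  →1  λ.(λ.λ.0) ((λ.0) (λ.0)) ((λ.0) (λ.0))
  →2  λ.(λ.0) ((λ.0) (λ.0))
  →3  λ.(λ.0) (λ.0)
  →4  λ.λ.0

Answer: DIFFERENT — A ⇓ λ.λ.λ.λ.0 1, B ⇓ λ.λ.0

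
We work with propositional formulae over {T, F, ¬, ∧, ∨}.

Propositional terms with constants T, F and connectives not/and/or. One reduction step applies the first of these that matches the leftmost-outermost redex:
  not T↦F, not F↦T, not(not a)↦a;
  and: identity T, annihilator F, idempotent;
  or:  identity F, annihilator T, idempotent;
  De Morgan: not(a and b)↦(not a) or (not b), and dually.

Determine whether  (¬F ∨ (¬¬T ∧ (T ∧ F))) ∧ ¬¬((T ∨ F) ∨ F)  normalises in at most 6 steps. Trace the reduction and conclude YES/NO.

Answer: YES — reaches normal form T in 6 ≤ 6 steps

Reduction:
  start: (¬F ∨ (¬¬T ∧ (T ∧ F))) ∧ ¬¬((T ∨ F) ∨ F)
  step 1: (T ∨ (¬¬T ∧ (T ∧ F))) ∧ ¬¬((T ∨ F) ∨ F)
  step 2: T ∧ ¬¬((T ∨ F) ∨ F)
  step 3: ¬¬((T ∨ F) ∨ F)
  step 4: (T ∨ F) ∨ F
  step 5: T ∨ F
  step 6: T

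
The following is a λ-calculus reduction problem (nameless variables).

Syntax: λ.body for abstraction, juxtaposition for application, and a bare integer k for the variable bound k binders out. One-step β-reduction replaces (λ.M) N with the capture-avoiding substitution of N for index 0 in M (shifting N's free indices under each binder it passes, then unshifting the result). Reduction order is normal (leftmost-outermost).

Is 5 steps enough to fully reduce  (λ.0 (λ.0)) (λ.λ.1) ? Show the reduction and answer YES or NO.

  start: (λ.0 (λ.0)) (λ.λ.1)
  →1  (λ.λ.1) (λ.0)
  →2  λ.λ.0

Answer: YES — reaches normal form λ.λ.0 in 2 ≤ 5 steps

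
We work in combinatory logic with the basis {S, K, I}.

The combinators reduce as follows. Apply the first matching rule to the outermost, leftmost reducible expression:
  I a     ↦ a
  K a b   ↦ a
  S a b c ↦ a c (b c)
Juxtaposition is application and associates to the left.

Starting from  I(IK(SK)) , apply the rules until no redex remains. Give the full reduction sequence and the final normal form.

Answer: normal form = K(SK)  (in 2 steps)

Reduction:
  start: I(IK(SK))
  →1  IK(SK)
  →2  K(SK)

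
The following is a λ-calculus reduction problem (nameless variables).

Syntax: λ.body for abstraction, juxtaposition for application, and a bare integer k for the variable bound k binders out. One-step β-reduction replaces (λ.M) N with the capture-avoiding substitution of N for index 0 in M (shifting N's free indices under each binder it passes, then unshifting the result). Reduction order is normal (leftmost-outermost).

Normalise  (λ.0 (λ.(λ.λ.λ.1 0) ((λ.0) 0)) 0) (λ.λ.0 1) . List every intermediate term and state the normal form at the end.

  start: (λ.0 (λ.(λ.λ.λ.1 0) ((λ.0) 0)) 0) (λ.λ.0 1)
  [1] (λ.λ.0 1) (λ.(λ.λ.λ.1 0) ((λ.0) 0)) (λ.λ.0 1)
  [2] (λ.0 (λ.(λ.λ.λ.1 0) ((λ.0) 0))) (λ.λ.0 1)
  [3] (λ.λ.0 1) (λ.(λ.λ.λ.1 0) ((λ.0) 0))
  [4] λ.0 (λ.(λ.λ.λ.1 0) ((λ.0) 0))
  [5] λ.0 (λ.λ.λ.1 0)

Answer: normal form = λ.0 (λ.λ.λ.1 0)  (in 5 steps)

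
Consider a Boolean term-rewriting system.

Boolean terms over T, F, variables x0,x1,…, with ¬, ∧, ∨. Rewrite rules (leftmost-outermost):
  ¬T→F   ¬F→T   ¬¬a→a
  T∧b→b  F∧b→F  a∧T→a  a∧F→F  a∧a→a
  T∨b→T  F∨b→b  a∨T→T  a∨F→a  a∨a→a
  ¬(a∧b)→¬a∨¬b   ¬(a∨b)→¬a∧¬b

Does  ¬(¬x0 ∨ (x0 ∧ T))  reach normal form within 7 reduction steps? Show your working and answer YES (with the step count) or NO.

  start: ¬(¬x0 ∨ (x0 ∧ T))
  [1] ¬¬x0 ∧ ¬(x0 ∧ T)
  [2] x0 ∧ ¬(x0 ∧ T)
  [3] x0 ∧ (¬x0 ∨ ¬T)
  [4] x0 ∧ (¬x0 ∨ F)
  [5] x0 ∧ ¬x0

Answer: YES — reaches normal form x0 ∧ ¬x0 in 5 ≤ 7 steps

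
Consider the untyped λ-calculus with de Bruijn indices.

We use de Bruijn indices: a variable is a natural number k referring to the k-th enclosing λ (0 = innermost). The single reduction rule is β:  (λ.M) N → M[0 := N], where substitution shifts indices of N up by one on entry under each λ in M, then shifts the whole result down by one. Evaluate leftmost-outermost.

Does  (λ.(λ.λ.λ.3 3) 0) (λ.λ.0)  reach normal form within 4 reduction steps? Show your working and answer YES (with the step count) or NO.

  start: (λ.(λ.λ.λ.3 3) 0) (λ.λ.0)
  step 1: (λ.λ.λ.(λ.λ.0) (λ.λ.0)) (λ.λ.0)
  step 2: λ.λ.(λ.λ.0) (λ.λ.0)
  step 3: λ.λ.λ.0

Answer: YES — reaches normal form λ.λ.λ.0 in 3 ≤ 4 steps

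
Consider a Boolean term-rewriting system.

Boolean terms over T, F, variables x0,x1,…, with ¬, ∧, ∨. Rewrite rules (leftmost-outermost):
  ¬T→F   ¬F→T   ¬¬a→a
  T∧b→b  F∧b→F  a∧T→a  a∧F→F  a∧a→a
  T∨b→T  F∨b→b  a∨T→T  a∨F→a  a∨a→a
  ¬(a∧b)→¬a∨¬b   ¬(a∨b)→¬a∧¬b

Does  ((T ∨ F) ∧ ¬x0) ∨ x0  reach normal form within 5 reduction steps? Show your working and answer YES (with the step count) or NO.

  start: ((T ∨ F) ∧ ¬x0) ∨ x0
  step 1: (T ∧ ¬x0) ∨ x0
  step 2: ¬x0 ∨ x0

Answer: YES — reaches normal form ¬x0 ∨ x0 in 2 ≤ 5 steps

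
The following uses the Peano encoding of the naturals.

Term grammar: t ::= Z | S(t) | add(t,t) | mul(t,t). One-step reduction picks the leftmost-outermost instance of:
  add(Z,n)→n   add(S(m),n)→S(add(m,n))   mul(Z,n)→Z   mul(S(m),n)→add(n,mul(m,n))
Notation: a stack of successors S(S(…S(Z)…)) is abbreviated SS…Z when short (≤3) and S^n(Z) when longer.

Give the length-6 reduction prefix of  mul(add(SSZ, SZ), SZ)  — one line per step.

Answer: after 6 steps: S(add(SZ, mul(add(Z, SZ), SZ)))

Reduction:
  start: mul(add(SSZ, SZ), SZ)
  →1  mul(S(add(SZ, SZ)), SZ)
  →2  add(SZ, mul(add(SZ, SZ), SZ))
  →3  S(add(Z, mul(add(SZ, SZ), SZ)))
  →4  S(mul(add(SZ, SZ), SZ))
  →5  S(mul(S(add(Z, SZ)), SZ))
  →6  S(add(SZ, mul(add(Z, SZ), SZ)))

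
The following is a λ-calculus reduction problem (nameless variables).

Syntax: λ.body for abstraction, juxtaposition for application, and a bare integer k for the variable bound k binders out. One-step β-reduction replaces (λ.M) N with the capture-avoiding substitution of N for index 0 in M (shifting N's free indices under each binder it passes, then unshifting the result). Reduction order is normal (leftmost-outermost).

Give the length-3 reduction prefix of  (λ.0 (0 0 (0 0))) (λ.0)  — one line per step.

Answer: after 3 steps: (λ.0) ((λ.0) (λ.0))

Derivation:
  start: (λ.0 (0 0 (0 0))) (λ.0)
  →1  (λ.0) ((λ.0) (λ.0) ((λ.0) (λ.0)))
  →2  (λ.0) (λ.0) ((λ.0) (λ.0))
  →3  (λ.0) ((λ.0) (λ.0))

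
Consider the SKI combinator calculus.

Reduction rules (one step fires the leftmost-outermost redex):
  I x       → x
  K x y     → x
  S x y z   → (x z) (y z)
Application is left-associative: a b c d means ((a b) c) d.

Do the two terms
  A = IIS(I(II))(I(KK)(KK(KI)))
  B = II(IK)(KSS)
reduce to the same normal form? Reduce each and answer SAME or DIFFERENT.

Term A:
  start: IIS(I(II))(I(KK)(KK(KI)))
  →1  IS(I(II))(I(KK)(KK(KI)))
  →2  S(I(II))(I(KK)(KK(KI)))
  →3  S(II)(I(KK)(KK(KI)))
  →4  SI(I(KK)(KK(KI)))
  →5  SI(KK(KK(KI)))
  →6  SIK

Term B:
  start: II(IK)(KSS)
  →1  I(IK)(KSS)
  →2  IK(KSS)
  →3  K(KSS)
  →4  KS

Answer: DIFFERENT — A ⇓ SIK, B ⇓ KS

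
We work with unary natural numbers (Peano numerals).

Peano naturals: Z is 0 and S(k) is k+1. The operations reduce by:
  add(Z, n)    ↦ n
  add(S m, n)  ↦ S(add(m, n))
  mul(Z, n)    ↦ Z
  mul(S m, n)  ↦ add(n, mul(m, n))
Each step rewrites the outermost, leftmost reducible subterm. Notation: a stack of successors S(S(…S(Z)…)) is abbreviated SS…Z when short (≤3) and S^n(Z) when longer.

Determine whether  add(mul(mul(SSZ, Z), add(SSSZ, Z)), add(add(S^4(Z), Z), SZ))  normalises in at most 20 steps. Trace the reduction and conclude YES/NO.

  start: add(mul(mul(SSZ, Z), add(SSSZ, Z)), add(add(S^4(Z), Z), SZ))
  →1  add(mul(add(Z, mul(SZ, Z)), add(SSSZ, Z)), add(add(S^4(Z), Z), SZ))
  →2  add(mul(mul(SZ, Z), add(SSSZ, Z)), add(add(S^4(Z), Z), SZ))
  →3  add(mul(add(Z, mul(Z, Z)), add(SSSZ, Z)), add(add(S^4(Z), Z), SZ))
  →4  add(mul(mul(Z, Z), add(SSSZ, Z)), add(add(S^4(Z), Z), SZ))
  →5  add(mul(Z, add(SSSZ, Z)), add(add(S^4(Z), Z), SZ))
  →6  add(Z, add(add(S^4(Z), Z), SZ))
  →7  add(add(S^4(Z), Z), SZ)
  →8  add(S(add(SSSZ, Z)), SZ)
  →9  S(add(add(SSSZ, Z), SZ))
  →10  S(add(S(add(SSZ, Z)), SZ))
  →11  S(S(add(add(SSZ, Z), SZ)))
  →12  S(S(add(S(add(SZ, Z)), SZ)))
  →13  S(S(S(add(add(SZ, Z), SZ))))
  →14  S(S(S(add(S(add(Z, Z)), SZ))))
  →15  S(S(S(S(add(add(Z, Z), SZ)))))
  →16  S(S(S(S(add(Z, SZ)))))
  →17  S^5(Z)

Answer: YES — reaches normal form S^5(Z) in 17 ≤ 20 steps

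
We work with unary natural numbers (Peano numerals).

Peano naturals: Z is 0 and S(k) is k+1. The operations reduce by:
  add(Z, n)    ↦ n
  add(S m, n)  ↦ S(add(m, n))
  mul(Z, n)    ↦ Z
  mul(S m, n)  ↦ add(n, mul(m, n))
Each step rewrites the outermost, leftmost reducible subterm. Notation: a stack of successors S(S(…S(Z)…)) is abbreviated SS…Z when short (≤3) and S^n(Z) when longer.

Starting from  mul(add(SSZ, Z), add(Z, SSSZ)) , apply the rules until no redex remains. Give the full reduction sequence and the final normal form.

  start: mul(add(SSZ, Z), add(Z, SSSZ))
  [1] mul(S(add(SZ, Z)), add(Z, SSSZ))
  [2] add(add(Z, SSSZ), mul(add(SZ, Z), add(Z, SSSZ)))
  [3] add(SSSZ, mul(add(SZ, Z), add(Z, SSSZ)))
  [4] S(add(SSZ, mul(add(SZ, Z), add(Z, SSSZ))))
  [5] S(S(add(SZ, mul(add(SZ, Z), add(Z, SSSZ)))))
  [6] S(S(S(add(Z, mul(add(SZ, Z), add(Z, SSSZ))))))
  [7] S(S(S(mul(add(SZ, Z), add(Z, SSSZ)))))
  [8] S(S(S(mul(S(add(Z, Z)), add(Z, SSSZ)))))
  [9] S(S(S(add(add(Z, SSSZ), mul(add(Z, Z), add(Z, SSSZ))))))
  [10] S(S(S(add(SSSZ, mul(add(Z, Z), add(Z, SSSZ))))))
  [11] S(S(S(S(add(SSZ, mul(add(Z, Z), add(Z, SSSZ)))))))
  [12] S(S(S(S(S(add(SZ, mul(add(Z, Z), add(Z, SSSZ))))))))
  [13] S(S(S(S(S(S(add(Z, mul(add(Z, Z), add(Z, SSSZ)))))))))
  [14] S(S(S(S(S(S(mul(add(Z, Z), add(Z, SSSZ))))))))
  [15] S(S(S(S(S(S(mul(Z, add(Z, SSSZ))))))))
  [16] S^6(Z)

Answer: normal form = S^6(Z)  (in 16 steps)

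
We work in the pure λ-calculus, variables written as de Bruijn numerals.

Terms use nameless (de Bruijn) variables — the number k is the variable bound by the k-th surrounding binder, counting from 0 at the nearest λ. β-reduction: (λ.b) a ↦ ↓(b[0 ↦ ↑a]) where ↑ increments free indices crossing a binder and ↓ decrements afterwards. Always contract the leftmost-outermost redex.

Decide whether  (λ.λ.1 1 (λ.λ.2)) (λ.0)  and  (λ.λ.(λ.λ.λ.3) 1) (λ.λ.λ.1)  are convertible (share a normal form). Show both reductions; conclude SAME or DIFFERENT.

Answer: SAME — A ⇓ λ.λ.λ.2, B ⇓ λ.λ.λ.2

Reduction:
Term A:
  start: (λ.λ.1 1 (λ.λ.2)) (λ.0)
  [1] λ.(λ.0) (λ.0) (λ.λ.2)
  [2] λ.(λ.0) (λ.λ.2)
  [3] λ.λ.λ.2

Term B:
  start: (λ.λ.(λ.λ.λ.3) 1) (λ.λ.λ.1)
  [1] λ.(λ.λ.λ.3) (λ.λ.λ.1)
  [2] λ.λ.λ.2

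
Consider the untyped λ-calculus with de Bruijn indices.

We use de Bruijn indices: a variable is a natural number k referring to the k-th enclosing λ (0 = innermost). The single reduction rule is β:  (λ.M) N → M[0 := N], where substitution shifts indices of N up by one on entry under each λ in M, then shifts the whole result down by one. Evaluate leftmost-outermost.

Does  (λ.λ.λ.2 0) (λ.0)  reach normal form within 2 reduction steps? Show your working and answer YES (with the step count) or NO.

Answer: YES — reaches normal form λ.λ.0 in 2 ≤ 2 steps

Reduction:
  start: (λ.λ.λ.2 0) (λ.0)
  [1] λ.λ.(λ.0) 0
  [2] λ.λ.0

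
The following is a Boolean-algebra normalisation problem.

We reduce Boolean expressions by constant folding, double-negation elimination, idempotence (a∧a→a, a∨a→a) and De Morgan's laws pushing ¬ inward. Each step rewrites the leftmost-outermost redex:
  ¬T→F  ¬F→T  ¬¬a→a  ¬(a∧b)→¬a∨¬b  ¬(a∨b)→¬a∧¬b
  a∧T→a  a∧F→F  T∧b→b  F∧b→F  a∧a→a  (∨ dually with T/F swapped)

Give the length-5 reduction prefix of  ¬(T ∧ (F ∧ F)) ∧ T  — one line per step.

Answer: after 5 steps: ¬F ∨ ¬F

Working:
  start: ¬(T ∧ (F ∧ F)) ∧ T
  →1  ¬(T ∧ (F ∧ F))
  →2  ¬T ∨ ¬(F ∧ F)
  →3  F ∨ ¬(F ∧ F)
  →4  ¬(F ∧ F)
  →5  ¬F ∨ ¬F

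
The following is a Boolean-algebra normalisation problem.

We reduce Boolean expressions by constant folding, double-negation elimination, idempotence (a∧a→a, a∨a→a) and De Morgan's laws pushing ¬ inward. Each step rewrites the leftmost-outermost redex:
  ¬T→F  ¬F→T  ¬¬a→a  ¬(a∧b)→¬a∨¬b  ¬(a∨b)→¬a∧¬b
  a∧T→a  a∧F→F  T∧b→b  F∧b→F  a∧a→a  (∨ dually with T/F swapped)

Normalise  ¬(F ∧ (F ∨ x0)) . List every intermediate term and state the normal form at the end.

Answer: normal form = T  (in 3 steps)

Working:
  start: ¬(F ∧ (F ∨ x0))
  [1] ¬F ∨ ¬(F ∨ x0)
  [2] T ∨ ¬(F ∨ x0)
  [3] T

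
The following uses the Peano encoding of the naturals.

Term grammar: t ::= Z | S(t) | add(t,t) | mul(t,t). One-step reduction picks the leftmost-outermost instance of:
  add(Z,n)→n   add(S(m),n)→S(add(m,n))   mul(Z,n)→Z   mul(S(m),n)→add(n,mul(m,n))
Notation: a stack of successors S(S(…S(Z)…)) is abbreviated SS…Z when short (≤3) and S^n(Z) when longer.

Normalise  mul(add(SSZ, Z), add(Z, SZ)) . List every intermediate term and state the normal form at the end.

Answer: normal form = SSZ  (in 12 steps)

Working:
  start: mul(add(SSZ, Z), add(Z, SZ))
  [1] mul(S(add(SZ, Z)), add(Z, SZ))
  [2] add(add(Z, SZ), mul(add(SZ, Z), add(Z, SZ)))
  [3] add(SZ, mul(add(SZ, Z), add(Z, SZ)))
  [4] S(add(Z, mul(add(SZ, Z), add(Z, SZ))))
  [5] S(mul(add(SZ, Z), add(Z, SZ)))
  [6] S(mul(S(add(Z, Z)), add(Z, SZ)))
  [7] S(add(add(Z, SZ), mul(add(Z, Z), add(Z, SZ))))
  [8] S(add(SZ, mul(add(Z, Z), add(Z, SZ))))
  [9] S(S(add(Z, mul(add(Z, Z), add(Z, SZ)))))
  [10] S(S(mul(add(Z, Z), add(Z, SZ))))
  [11] S(S(mul(Z, add(Z, SZ))))
  [12] SSZ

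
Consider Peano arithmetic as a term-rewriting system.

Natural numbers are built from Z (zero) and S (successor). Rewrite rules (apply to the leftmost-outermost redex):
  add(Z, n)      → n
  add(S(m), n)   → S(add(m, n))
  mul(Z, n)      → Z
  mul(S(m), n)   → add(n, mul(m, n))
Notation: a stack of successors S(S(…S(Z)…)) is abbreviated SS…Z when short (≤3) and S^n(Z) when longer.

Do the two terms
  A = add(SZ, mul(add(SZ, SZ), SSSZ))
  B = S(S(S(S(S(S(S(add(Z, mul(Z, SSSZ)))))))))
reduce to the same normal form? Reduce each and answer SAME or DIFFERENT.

Answer: SAME — A ⇓ S^7(Z), B ⇓ S^7(Z)

Reduction:
Term A:
  start: add(SZ, mul(add(SZ, SZ), SSSZ))
  step 1: S(add(Z, mul(add(SZ, SZ), SSSZ)))
  step 2: S(mul(add(SZ, SZ), SSSZ))
  step 3: S(mul(S(add(Z, SZ)), SSSZ))
  step 4: S(add(SSSZ, mul(add(Z, SZ), SSSZ)))
  step 5: S(S(add(SSZ, mul(add(Z, SZ), SSSZ))))
  step 6: S(S(S(add(SZ, mul(add(Z, SZ), SSSZ)))))
  step 7: S(S(S(S(add(Z, mul(add(Z, SZ), SSSZ))))))
  step 8: S(S(S(S(mul(add(Z, SZ), SSSZ)))))
  step 9: S(S(S(S(mul(SZ, SSSZ)))))
  step 10: S(S(S(S(add(SSSZ, mul(Z, SSSZ))))))
  step 11: S(S(S(S(S(add(SSZ, mul(Z, SSSZ)))))))
  step 12: S(S(S(S(S(S(add(SZ, mul(Z, SSSZ))))))))
  step 13: S(S(S(S(S(S(S(add(Z, mul(Z, SSSZ)))))))))
  step 14: S(S(S(S(S(S(S(mul(Z, SSSZ))))))))
  step 15: S^7(Z)

Term B:
  start: S(S(S(S(S(S(S(add(Z, mul(Z, SSSZ)))))))))
  step 1: S(S(S(S(S(S(S(mul(Z, SSSZ))))))))
  step 2: S^7(Z)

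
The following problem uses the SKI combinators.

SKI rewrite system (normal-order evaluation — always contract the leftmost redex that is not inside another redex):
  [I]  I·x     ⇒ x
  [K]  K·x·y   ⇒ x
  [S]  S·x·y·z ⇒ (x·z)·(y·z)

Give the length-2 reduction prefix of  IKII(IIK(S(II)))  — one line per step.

  start: IKII(IIK(S(II)))
  step 1: KII(IIK(S(II)))
  step 2: I(IIK(S(II)))

Answer: after 2 steps: I(IIK(S(II)))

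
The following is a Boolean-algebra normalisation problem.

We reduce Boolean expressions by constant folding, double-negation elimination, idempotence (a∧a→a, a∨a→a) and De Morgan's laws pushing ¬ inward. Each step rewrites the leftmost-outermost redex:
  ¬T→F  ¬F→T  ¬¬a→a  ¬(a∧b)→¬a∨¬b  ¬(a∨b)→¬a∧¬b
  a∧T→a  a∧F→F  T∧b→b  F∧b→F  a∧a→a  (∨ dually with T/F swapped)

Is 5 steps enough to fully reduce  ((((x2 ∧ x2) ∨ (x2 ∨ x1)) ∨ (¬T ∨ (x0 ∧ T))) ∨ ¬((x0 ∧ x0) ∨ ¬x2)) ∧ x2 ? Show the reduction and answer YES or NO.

Answer: NO — after 5 steps the term is (((x2 ∨ (x2 ∨ x1)) ∨ x0) ∨ (¬(x0 ∧ x0) ∧ ¬¬x2)) ∧ x2, not yet normal

Reduction:
  start: ((((x2 ∧ x2) ∨ (x2 ∨ x1)) ∨ (¬T ∨ (x0 ∧ T))) ∨ ¬((x0 ∧ x0) ∨ ¬x2)) ∧ x2
  [1] (((x2 ∨ (x2 ∨ x1)) ∨ (¬T ∨ (x0 ∧ T))) ∨ ¬((x0 ∧ x0) ∨ ¬x2)) ∧ x2
  [2] (((x2 ∨ (x2 ∨ x1)) ∨ (F ∨ (x0 ∧ T))) ∨ ¬((x0 ∧ x0) ∨ ¬x2)) ∧ x2
  [3] (((x2 ∨ (x2 ∨ x1)) ∨ (x0 ∧ T)) ∨ ¬((x0 ∧ x0) ∨ ¬x2)) ∧ x2
  [4] (((x2 ∨ (x2 ∨ x1)) ∨ x0) ∨ ¬((x0 ∧ x0) ∨ ¬x2)) ∧ x2
  [5] (((x2 ∨ (x2 ∨ x1)) ∨ x0) ∨ (¬(x0 ∧ x0) ∧ ¬¬x2)) ∧ x2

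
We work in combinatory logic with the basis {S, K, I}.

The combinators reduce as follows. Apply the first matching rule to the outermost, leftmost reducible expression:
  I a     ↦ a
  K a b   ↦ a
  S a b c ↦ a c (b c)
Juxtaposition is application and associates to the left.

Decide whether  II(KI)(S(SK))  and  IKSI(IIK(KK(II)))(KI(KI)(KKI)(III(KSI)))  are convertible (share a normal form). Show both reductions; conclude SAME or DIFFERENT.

Term A:
  start: II(KI)(S(SK))
  →1  I(KI)(S(SK))
  →2  KI(S(SK))
  →3  I

Term B:
  start: IKSI(IIK(KK(II)))(KI(KI)(KKI)(III(KSI)))
  →1  KSI(IIK(KK(II)))(KI(KI)(KKI)(III(KSI)))
  →2  S(IIK(KK(II)))(KI(KI)(KKI)(III(KSI)))
  →3  S(IK(KK(II)))(KI(KI)(KKI)(III(KSI)))
  →4  S(K(KK(II)))(KI(KI)(KKI)(III(KSI)))
  →5  S(KK)(KI(KI)(KKI)(III(KSI)))
  →6  S(KK)(I(KKI)(III(KSI)))
  →7  S(KK)(KKI(III(KSI)))
  →8  S(KK)(K(III(KSI)))
  →9  S(KK)(K(II(KSI)))
  →10  S(KK)(K(I(KSI)))
  →11  S(KK)(K(KSI))
  →12  S(KK)(KS)

Answer: DIFFERENT — A ⇓ I, B ⇓ S(KK)(KS)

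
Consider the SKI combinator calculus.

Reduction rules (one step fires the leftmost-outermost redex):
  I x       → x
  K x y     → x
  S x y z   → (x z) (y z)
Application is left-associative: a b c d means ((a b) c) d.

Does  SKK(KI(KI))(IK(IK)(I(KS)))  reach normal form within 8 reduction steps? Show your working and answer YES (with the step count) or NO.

  start: SKK(KI(KI))(IK(IK)(I(KS)))
  step 1: K(KI(KI))(K(KI(KI)))(IK(IK)(I(KS)))
  step 2: KI(KI)(IK(IK)(I(KS)))
  step 3: I(IK(IK)(I(KS)))
  step 4: IK(IK)(I(KS))
  step 5: K(IK)(I(KS))
  step 6: IK
  step 7: K

Answer: YES — reaches normal form K in 7 ≤ 8 steps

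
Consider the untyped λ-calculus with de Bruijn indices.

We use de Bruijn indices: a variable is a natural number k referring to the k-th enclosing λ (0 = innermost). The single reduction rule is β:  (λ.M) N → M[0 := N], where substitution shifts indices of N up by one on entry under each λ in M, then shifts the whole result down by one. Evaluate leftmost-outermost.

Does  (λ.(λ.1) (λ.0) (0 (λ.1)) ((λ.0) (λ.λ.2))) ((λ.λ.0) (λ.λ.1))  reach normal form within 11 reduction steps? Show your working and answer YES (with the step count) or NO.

Answer: YES — reaches normal form λ.0 in 8 ≤ 11 steps

Derivation:
  start: (λ.(λ.1) (λ.0) (0 (λ.1)) ((λ.0) (λ.λ.2))) ((λ.λ.0) (λ.λ.1))
  step 1: (λ.(λ.λ.0) (λ.λ.1)) (λ.0) ((λ.λ.0) (λ.λ.1) (λ.(λ.λ.0) (λ.λ.1))) ((λ.0) (λ.λ.(λ.λ.0) (λ.λ.1)))
  step 2: (λ.λ.0) (λ.λ.1) ((λ.λ.0) (λ.λ.1) (λ.(λ.λ.0) (λ.λ.1))) ((λ.0) (λ.λ.(λ.λ.0) (λ.λ.1)))
  step 3: (λ.0) ((λ.λ.0) (λ.λ.1) (λ.(λ.λ.0) (λ.λ.1))) ((λ.0) (λ.λ.(λ.λ.0) (λ.λ.1)))
  step 4: (λ.λ.0) (λ.λ.1) (λ.(λ.λ.0) (λ.λ.1)) ((λ.0) (λ.λ.(λ.λ.0) (λ.λ.1)))
  step 5: (λ.0) (λ.(λ.λ.0) (λ.λ.1)) ((λ.0) (λ.λ.(λ.λ.0) (λ.λ.1)))
  step 6: (λ.(λ.λ.0) (λ.λ.1)) ((λ.0) (λ.λ.(λ.λ.0) (λ.λ.1)))
  step 7: (λ.λ.0) (λ.λ.1)
  step 8: λ.0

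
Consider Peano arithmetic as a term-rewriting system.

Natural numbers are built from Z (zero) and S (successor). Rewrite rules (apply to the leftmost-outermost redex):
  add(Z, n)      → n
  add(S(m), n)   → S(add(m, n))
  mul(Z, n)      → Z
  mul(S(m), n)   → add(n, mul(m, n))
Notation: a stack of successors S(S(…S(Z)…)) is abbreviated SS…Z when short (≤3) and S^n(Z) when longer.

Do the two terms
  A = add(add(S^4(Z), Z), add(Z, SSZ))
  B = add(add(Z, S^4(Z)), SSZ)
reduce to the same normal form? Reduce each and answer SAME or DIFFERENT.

Answer: SAME — A ⇓ S^6(Z), B ⇓ S^6(Z)

Working:
Term A:
  start: add(add(S^4(Z), Z), add(Z, SSZ))
  [1] add(S(add(SSSZ, Z)), add(Z, SSZ))
  [2] S(add(add(SSSZ, Z), add(Z, SSZ)))
  [3] S(add(S(add(SSZ, Z)), add(Z, SSZ)))
  [4] S(S(add(add(SSZ, Z), add(Z, SSZ))))
  [5] S(S(add(S(add(SZ, Z)), add(Z, SSZ))))
  [6] S(S(S(add(add(SZ, Z), add(Z, SSZ)))))
  [7] S(S(S(add(S(add(Z, Z)), add(Z, SSZ)))))
  [8] S(S(S(S(add(add(Z, Z), add(Z, SSZ))))))
  [9] S(S(S(S(add(Z, add(Z, SSZ))))))
  [10] S(S(S(S(add(Z, SSZ)))))
  [11] S^6(Z)

Term B:
  start: add(add(Z, S^4(Z)), SSZ)
  [1] add(S^4(Z), SSZ)
  [2] S(add(SSSZ, SSZ))
  [3] S(S(add(SSZ, SSZ)))
  [4] S(S(S(add(SZ, SSZ))))
  [5] S(S(S(S(add(Z, SSZ)))))
  [6] S^6(Z)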